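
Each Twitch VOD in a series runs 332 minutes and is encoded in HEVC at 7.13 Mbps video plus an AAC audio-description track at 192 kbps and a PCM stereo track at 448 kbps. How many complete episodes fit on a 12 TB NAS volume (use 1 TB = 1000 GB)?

332 min = 19920 s
Audio total: 192 + 448 = 640 kbps = 0.640 Mbps.
Total bitrate: 7.770 Mbps.
Per item: 7.770 Mbps × 19920 s = 154,778 Mb = 19,347 MB.
Capacity: 12 TB = 96,000,000 Mb; 620.24 items → 620 complete.

620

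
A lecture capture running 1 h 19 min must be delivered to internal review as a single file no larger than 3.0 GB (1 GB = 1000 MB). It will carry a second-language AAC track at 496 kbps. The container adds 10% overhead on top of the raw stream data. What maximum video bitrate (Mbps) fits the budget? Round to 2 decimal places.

4.11 Mbps

Budget: 3.0 GB = 24000.0 Mb.
Stream payload after overhead: 24000.0 / 1.10 = 21818.2 Mb.
1 h 19 min = 79 min = 4740 s
Total bitrate budget: 21818.2 Mb / 4740 s = 4.603 Mbps.
Audio: 496 kbps = 0.496 Mbps.
Video: 4.603 − 0.496 = 4.107 Mbps.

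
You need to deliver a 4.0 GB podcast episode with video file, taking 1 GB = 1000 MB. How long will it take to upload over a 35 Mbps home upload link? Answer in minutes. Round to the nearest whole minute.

File: 4.0 GB = 32000.0 Mb.
At 35 Mbps: 32000.0 / 35 = 914.3 s ≈ 15.2 minutes.

15 minutes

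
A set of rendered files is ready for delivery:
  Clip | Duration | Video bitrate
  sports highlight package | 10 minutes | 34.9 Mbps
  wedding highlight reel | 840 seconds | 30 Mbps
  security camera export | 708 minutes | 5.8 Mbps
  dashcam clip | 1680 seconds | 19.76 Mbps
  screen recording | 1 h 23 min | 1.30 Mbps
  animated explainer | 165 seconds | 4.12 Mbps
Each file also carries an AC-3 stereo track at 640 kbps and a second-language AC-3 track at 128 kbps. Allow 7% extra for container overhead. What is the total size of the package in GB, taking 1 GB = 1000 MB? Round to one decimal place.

49.7 GB

Audio total: 640 + 128 = 768 kbps = 0.768 Mbps.
sports highlight package: 35.668 Mbps × 600 s × 1.07 = 22898.9 Mb
wedding highlight reel: 30.768 Mbps × 840 s × 1.07 = 27654.3 Mb
security camera export: 6.568 Mbps × 42480 s × 1.07 = 298539.2 Mb
dashcam clip: 20.528 Mbps × 1680 s × 1.07 = 36901.1 Mb
screen recording: 2.068 Mbps × 4980 s × 1.07 = 11019.5 Mb
animated explainer: 4.888 Mbps × 165 s × 1.07 = 863.0 Mb
Total: 397876.0 Mb = 49734.5 MB.
= 49.73 GB.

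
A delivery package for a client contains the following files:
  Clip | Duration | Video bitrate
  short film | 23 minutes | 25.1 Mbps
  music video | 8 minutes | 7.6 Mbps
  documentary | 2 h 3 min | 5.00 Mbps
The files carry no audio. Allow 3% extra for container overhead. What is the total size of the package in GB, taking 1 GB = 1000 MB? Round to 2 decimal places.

9.68 GB

short film: 25.100 Mbps × 1380 s × 1.03 = 35677.1 Mb
music video: 7.600 Mbps × 480 s × 1.03 = 3757.4 Mb
documentary: 5.000 Mbps × 7380 s × 1.03 = 38007.0 Mb
Total: 77441.6 Mb = 9680.2 MB.
= 9.680 GB.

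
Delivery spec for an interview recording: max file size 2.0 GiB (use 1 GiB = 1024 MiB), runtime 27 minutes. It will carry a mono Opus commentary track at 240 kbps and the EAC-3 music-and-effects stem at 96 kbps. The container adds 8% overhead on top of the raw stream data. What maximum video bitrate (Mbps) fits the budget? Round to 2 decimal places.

Budget: 2.0 GiB = 17179.9 Mb.
Stream payload after overhead: 17179.9 / 1.08 = 15907.3 Mb.
27 min = 1620 s
Total bitrate budget: 15907.3 Mb / 1620 s = 9.819 Mbps.
Audio total: 240 + 96 = 336 kbps = 0.336 Mbps.
Video: 9.819 − 0.336 = 9.483 Mbps.

9.48 Mbps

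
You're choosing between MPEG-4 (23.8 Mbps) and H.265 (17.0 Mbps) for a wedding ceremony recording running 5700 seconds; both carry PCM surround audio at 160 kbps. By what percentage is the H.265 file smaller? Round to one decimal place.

Audio: 160 kbps = 0.160 Mbps.
MPEG-4: 23.960 Mbps × 5700 s = 136572.0 Mb = 17.072 GB.
H.265: 17.160 Mbps × 5700 s = 97812.0 Mb = 12.226 GB.
Reduction: (1 − 12.226/17.072) × 100 = 28.38%.

28.4%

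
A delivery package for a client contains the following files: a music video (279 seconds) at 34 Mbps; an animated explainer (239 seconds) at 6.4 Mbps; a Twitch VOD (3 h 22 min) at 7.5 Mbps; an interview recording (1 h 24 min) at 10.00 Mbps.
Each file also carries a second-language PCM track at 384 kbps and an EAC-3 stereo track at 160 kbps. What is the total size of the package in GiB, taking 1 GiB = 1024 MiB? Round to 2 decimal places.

18.85 GiB

Audio total: 384 + 160 = 544 kbps = 0.544 Mbps.
music video: 34.544 Mbps × 279 s = 9637.8 Mb
animated explainer: 6.944 Mbps × 239 s = 1659.6 Mb
Twitch VOD: 8.044 Mbps × 12120 s = 97493.3 Mb
interview recording: 10.544 Mbps × 5040 s = 53141.8 Mb
Total: 161932.4 Mb = 20241.6 MB.
= 18.85 GiB.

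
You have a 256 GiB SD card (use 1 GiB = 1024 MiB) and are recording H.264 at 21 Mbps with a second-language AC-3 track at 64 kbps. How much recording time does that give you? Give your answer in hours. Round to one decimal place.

29.0 hours

Audio: 64 kbps = 0.064 Mbps.
Total bitrate: 21 + 0.064 = 21.064 Mbps.
Capacity: 256 GiB = 2,199,023 Mb.
Recording time: 2,199,023 / 21.064 = 104,397 s ≈ 29.0 hours.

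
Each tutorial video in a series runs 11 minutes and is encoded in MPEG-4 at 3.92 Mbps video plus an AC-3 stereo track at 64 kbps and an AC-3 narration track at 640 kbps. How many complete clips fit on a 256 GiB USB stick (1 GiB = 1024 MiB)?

720

11 min = 660 s
Audio total: 64 + 640 = 704 kbps = 0.704 Mbps.
Total bitrate: 4.624 Mbps.
Per item: 4.624 Mbps × 660 s = 3,052 Mb = 381.5 MB.
Capacity: 256 GiB = 2,199,023 Mb; 720.56 items → 720 complete.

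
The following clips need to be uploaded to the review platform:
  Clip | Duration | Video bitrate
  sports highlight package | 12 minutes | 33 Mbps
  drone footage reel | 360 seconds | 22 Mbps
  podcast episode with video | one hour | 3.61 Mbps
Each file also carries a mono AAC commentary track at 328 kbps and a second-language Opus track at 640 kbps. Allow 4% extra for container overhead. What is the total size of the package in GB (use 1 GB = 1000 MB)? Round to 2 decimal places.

6.40 GB

Audio total: 328 + 640 = 968 kbps = 0.968 Mbps.
sports highlight package: 33.968 Mbps × 720 s × 1.04 = 25435.2 Mb
drone footage reel: 22.968 Mbps × 360 s × 1.04 = 8599.2 Mb
podcast episode with video: 4.578 Mbps × 3600 s × 1.04 = 17140.0 Mb
Total: 51174.5 Mb = 6396.8 MB.
= 6.397 GB.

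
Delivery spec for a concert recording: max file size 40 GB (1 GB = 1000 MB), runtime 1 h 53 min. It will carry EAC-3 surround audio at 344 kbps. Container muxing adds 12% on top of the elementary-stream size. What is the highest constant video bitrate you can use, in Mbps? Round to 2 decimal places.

Budget: 40 GB = 320000.0 Mb.
Stream payload after overhead: 320000.0 / 1.12 = 285714.3 Mb.
1 h 53 min = 113 min = 6780 s
Total bitrate budget: 285714.3 Mb / 6780 s = 42.141 Mbps.
Audio: 344 kbps = 0.344 Mbps.
Video: 42.141 − 0.344 = 41.797 Mbps.

41.80 Mbps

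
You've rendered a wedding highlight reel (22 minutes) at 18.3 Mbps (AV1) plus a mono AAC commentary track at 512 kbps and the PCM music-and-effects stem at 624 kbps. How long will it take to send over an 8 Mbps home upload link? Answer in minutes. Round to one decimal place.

53.4 minutes

22 min = 1320 s
Audio total: 512 + 624 = 1136 kbps = 1.136 Mbps.
Total bitrate: 19.436 Mbps.
File: 19.436 Mbps × 1320 s = 25655.5 Mb.
At 8 Mbps: 25655.5 / 8 = 3206.9 s ≈ 53.4 minutes.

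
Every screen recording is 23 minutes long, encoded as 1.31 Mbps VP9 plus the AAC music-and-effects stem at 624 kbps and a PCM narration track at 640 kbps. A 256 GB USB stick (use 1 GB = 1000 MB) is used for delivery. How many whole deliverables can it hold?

23 min = 1380 s
Audio total: 624 + 640 = 1264 kbps = 1.264 Mbps.
Total bitrate: 2.574 Mbps.
Per item: 2.574 Mbps × 1380 s = 3,552 Mb = 444.0 MB.
Capacity: 256 GB = 2,048,000 Mb; 576.56 items → 576 complete.

576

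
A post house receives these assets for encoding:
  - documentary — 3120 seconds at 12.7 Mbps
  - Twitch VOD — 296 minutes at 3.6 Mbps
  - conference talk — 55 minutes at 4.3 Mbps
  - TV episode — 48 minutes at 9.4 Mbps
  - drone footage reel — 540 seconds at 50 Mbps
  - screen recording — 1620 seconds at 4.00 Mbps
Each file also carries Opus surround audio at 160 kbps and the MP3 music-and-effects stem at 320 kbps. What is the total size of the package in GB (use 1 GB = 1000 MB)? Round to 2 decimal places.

24.04 GB

Audio total: 160 + 320 = 480 kbps = 0.480 Mbps.
documentary: 13.180 Mbps × 3120 s = 41121.6 Mb
Twitch VOD: 4.080 Mbps × 17760 s = 72460.8 Mb
conference talk: 4.780 Mbps × 3300 s = 15774.0 Mb
TV episode: 9.880 Mbps × 2880 s = 28454.4 Mb
drone footage reel: 50.480 Mbps × 540 s = 27259.2 Mb
screen recording: 4.480 Mbps × 1620 s = 7257.6 Mb
Total: 192327.6 Mb = 24041.0 MB.
= 24.04 GB.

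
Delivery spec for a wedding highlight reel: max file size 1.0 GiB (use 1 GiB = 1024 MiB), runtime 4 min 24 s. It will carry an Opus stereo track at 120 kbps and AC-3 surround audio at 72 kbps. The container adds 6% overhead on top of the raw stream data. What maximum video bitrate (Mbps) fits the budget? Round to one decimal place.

Budget: 1.0 GiB = 8589.9 Mb.
Stream payload after overhead: 8589.9 / 1.06 = 8103.7 Mb.
4 min 24 s = 264 s
Total bitrate budget: 8103.7 Mb / 264 s = 30.696 Mbps.
Audio total: 120 + 72 = 192 kbps = 0.192 Mbps.
Video: 30.696 − 0.192 = 30.504 Mbps.

30.5 Mbps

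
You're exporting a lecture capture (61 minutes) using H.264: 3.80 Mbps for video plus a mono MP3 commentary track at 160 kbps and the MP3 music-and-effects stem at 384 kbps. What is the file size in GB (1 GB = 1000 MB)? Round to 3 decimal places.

1.987 GB

61 min = 3660 s
Audio total: 160 + 384 = 544 kbps = 0.544 Mbps.
Total bitrate: 3.80 + 0.544 = 4.344 Mbps.
Stream data: 4.344 Mbps × 3660 s = 15899.0 Mb.
15,899 Mb ÷ 8 = 1,987 MB → 1.987 GB.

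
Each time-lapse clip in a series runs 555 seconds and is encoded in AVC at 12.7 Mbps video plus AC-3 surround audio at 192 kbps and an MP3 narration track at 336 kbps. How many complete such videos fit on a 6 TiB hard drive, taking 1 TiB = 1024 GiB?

Audio total: 192 + 336 = 528 kbps = 0.528 Mbps.
Total bitrate: 13.228 Mbps.
Per item: 13.228 Mbps × 555 s = 7,342 Mb = 917.7 MB.
Capacity: 6 TiB = 52,776,558 Mb; 7188.76 items → 7188 complete.

7188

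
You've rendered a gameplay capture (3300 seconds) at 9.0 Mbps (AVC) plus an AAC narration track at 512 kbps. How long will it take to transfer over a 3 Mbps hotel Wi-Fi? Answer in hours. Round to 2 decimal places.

2.91 hours

Audio: 512 kbps = 0.512 Mbps.
Total bitrate: 9.512 Mbps.
File: 9.512 Mbps × 3300 s = 31389.6 Mb.
At 3 Mbps: 31389.6 / 3 = 10463.2 s ≈ 2.91 hours.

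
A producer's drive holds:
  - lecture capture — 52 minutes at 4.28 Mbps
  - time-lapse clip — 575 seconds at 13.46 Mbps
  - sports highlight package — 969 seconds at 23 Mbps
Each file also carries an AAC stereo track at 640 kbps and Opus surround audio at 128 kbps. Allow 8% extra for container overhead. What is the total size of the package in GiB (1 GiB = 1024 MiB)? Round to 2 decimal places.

Audio total: 640 + 128 = 768 kbps = 0.768 Mbps.
lecture capture: 5.048 Mbps × 3120 s × 1.08 = 17009.7 Mb
time-lapse clip: 14.228 Mbps × 575 s × 1.08 = 8835.6 Mb
sports highlight package: 23.768 Mbps × 969 s × 1.08 = 24873.7 Mb
Total: 50719.0 Mb = 6339.9 MB.
= 5.904 GiB.

5.90 GiB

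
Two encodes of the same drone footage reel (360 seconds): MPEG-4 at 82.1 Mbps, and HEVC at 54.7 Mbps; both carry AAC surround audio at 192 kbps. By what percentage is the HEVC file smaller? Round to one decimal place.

Audio: 192 kbps = 0.192 Mbps.
MPEG-4: 82.292 Mbps × 360 s = 29625.1 Mb = 3.703 GB.
HEVC: 54.892 Mbps × 360 s = 19761.1 Mb = 2.470 GB.
Reduction: (1 − 2.470/3.703) × 100 = 33.30%.

33.3%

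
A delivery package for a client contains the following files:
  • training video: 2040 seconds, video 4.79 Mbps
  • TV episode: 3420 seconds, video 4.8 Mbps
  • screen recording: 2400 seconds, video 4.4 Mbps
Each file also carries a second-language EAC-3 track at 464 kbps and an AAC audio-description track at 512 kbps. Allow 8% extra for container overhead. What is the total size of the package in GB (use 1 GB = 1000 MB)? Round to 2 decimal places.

Audio total: 464 + 512 = 976 kbps = 0.976 Mbps.
training video: 5.766 Mbps × 2040 s × 1.08 = 12703.7 Mb
TV episode: 5.776 Mbps × 3420 s × 1.08 = 21334.2 Mb
screen recording: 5.376 Mbps × 2400 s × 1.08 = 13934.6 Mb
Total: 47972.5 Mb = 5996.6 MB.
= 5.997 GB.

6.00 GB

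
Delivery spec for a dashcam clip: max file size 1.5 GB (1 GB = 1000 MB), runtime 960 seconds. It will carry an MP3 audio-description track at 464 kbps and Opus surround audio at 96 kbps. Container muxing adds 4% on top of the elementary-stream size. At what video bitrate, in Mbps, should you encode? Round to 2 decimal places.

11.46 Mbps

Budget: 1.5 GB = 12000.0 Mb.
Stream payload after overhead: 12000.0 / 1.04 = 11538.5 Mb.
Total bitrate budget: 11538.5 Mb / 960 s = 12.019 Mbps.
Audio total: 464 + 96 = 560 kbps = 0.560 Mbps.
Video: 12.019 − 0.560 = 11.459 Mbps.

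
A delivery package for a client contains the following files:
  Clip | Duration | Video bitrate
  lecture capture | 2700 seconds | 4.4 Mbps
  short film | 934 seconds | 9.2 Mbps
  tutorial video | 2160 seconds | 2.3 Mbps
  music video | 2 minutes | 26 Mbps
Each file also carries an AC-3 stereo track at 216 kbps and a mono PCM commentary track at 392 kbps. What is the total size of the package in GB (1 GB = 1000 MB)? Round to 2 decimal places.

4.02 GB

Audio total: 216 + 392 = 608 kbps = 0.608 Mbps.
lecture capture: 5.008 Mbps × 2700 s = 13521.6 Mb
short film: 9.808 Mbps × 934 s = 9160.7 Mb
tutorial video: 2.908 Mbps × 2160 s = 6281.3 Mb
music video: 26.608 Mbps × 120 s = 3193.0 Mb
Total: 32156.5 Mb = 4019.6 MB.
= 4.020 GB.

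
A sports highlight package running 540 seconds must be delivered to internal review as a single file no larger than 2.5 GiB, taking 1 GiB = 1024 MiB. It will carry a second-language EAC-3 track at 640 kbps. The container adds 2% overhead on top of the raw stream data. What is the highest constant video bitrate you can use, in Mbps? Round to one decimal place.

Budget: 2.5 GiB = 21474.8 Mb.
Stream payload after overhead: 21474.8 / 1.02 = 21053.8 Mb.
Total bitrate budget: 21053.8 Mb / 540 s = 38.988 Mbps.
Audio: 640 kbps = 0.640 Mbps.
Video: 38.988 − 0.640 = 38.348 Mbps.

38.3 Mbps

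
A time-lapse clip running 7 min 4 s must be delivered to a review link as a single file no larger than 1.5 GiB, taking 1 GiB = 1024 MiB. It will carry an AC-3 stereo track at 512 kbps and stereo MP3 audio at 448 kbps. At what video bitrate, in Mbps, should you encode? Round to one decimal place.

Budget: 1.5 GiB = 12884.9 Mb.
7 min 4 s = 424 s
Total bitrate budget: 12884.9 Mb / 424 s = 30.389 Mbps.
Audio total: 512 + 448 = 960 kbps = 0.960 Mbps.
Video: 30.389 − 0.960 = 29.429 Mbps.

29.4 Mbps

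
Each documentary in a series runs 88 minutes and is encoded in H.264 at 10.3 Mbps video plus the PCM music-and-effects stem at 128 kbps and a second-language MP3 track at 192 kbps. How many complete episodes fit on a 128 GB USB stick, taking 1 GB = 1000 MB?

18

88 min = 5280 s
Audio total: 128 + 192 = 320 kbps = 0.320 Mbps.
Total bitrate: 10.620 Mbps.
Per item: 10.620 Mbps × 5280 s = 56,074 Mb = 7,009 MB.
Capacity: 128 GB = 1,024,000 Mb; 18.26 items → 18 complete.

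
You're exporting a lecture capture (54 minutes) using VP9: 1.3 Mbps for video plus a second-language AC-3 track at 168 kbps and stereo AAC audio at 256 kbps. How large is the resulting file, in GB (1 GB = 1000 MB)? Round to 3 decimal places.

0.698 GB

54 min = 3240 s
Audio total: 168 + 256 = 424 kbps = 0.424 Mbps.
Total bitrate: 1.3 + 0.424 = 1.724 Mbps.
Stream data: 1.724 Mbps × 3240 s = 5585.8 Mb.
5,586 Mb ÷ 8 = 698.2 MB → 0.6982 GB.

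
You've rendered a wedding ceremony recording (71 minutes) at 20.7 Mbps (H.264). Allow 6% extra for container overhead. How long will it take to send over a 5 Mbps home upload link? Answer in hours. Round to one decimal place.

71 min = 4260 s
File: 20.700 Mbps × 4260 s = 88182.0 Mb.
With 6% container overhead: ×1.06. → 93472.9 Mb.
At 5 Mbps: 93472.9 / 5 = 18694.6 s ≈ 5.19 hours.

5.2 hours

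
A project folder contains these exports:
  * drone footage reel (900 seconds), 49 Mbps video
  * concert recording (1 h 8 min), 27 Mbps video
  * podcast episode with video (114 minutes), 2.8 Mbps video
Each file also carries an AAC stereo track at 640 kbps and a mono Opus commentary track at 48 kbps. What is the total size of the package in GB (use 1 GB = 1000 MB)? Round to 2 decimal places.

Audio total: 640 + 48 = 688 kbps = 0.688 Mbps.
drone footage reel: 49.688 Mbps × 900 s = 44719.2 Mb
concert recording: 27.688 Mbps × 4080 s = 112967.0 Mb
podcast episode with video: 3.488 Mbps × 6840 s = 23857.9 Mb
Total: 181544.2 Mb = 22693.0 MB.
= 22.69 GB.

22.69 GB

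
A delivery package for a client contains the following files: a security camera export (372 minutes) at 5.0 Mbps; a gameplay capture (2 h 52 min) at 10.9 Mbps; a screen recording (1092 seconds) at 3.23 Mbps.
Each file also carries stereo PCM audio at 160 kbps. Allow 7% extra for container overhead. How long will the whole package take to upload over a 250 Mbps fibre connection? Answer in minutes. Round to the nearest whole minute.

17 minutes

Audio: 160 kbps = 0.160 Mbps.
security camera export: 5.160 Mbps × 22320 s × 1.07 = 123233.2 Mb
gameplay capture: 11.060 Mbps × 10320 s × 1.07 = 122128.9 Mb
screen recording: 3.390 Mbps × 1092 s × 1.07 = 3961.0 Mb
Total: 249323.1 Mb = 31165.4 MB.
At 250 Mbps: 249323.1 / 250 = 997 s ≈ 16.6 minutes.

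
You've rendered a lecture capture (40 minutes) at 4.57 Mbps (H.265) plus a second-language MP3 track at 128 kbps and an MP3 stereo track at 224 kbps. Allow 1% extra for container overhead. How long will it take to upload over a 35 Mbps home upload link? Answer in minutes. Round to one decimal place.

5.7 minutes

40 min = 2400 s
Audio total: 128 + 224 = 352 kbps = 0.352 Mbps.
Total bitrate: 4.922 Mbps.
File: 4.922 Mbps × 2400 s = 11812.8 Mb.
With 1% container overhead: ×1.01. → 11930.9 Mb.
At 35 Mbps: 11930.9 / 35 = 340.9 s ≈ 5.68 minutes.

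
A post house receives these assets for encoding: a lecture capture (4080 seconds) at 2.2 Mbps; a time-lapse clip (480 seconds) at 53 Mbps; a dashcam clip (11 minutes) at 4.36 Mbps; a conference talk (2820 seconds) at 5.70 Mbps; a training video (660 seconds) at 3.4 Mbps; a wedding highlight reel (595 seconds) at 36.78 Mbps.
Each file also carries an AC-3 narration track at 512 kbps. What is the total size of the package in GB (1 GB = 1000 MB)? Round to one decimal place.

Audio: 512 kbps = 0.512 Mbps.
lecture capture: 2.712 Mbps × 4080 s = 11065.0 Mb
time-lapse clip: 53.512 Mbps × 480 s = 25685.8 Mb
dashcam clip: 4.872 Mbps × 660 s = 3215.5 Mb
conference talk: 6.212 Mbps × 2820 s = 17517.8 Mb
training video: 3.912 Mbps × 660 s = 2581.9 Mb
wedding highlight reel: 37.292 Mbps × 595 s = 22188.7 Mb
Total: 82254.7 Mb = 10281.8 MB.
= 10.28 GB.

10.3 GB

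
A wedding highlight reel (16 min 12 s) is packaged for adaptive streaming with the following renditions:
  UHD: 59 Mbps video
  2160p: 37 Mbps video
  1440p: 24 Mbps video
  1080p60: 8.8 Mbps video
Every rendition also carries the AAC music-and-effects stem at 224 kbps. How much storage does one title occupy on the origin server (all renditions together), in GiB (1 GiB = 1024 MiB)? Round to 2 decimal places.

16 min 12 s = 972 s
Audio: 224 kbps = 0.224 Mbps.
Sum of rendition bitrates: (59+0.224) + (37+0.224) + (24+0.224) + (8.8+0.224) = 129.696 Mbps.
× 972 s = 126,065 Mb = 15,758 MB = 14.68 GiB.

14.68 GiB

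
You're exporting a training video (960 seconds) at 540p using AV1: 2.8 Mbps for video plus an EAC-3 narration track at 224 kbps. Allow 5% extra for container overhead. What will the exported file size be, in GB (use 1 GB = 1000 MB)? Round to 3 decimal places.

Audio: 224 kbps = 0.224 Mbps.
Total bitrate: 2.8 + 0.224 = 3.024 Mbps.
Stream data: 3.024 Mbps × 960 s = 2903.0 Mb.
With 5% container overhead: ×1.05.
3,048 Mb ÷ 8 = 381.0 MB → 0.381 GB.

0.381 GB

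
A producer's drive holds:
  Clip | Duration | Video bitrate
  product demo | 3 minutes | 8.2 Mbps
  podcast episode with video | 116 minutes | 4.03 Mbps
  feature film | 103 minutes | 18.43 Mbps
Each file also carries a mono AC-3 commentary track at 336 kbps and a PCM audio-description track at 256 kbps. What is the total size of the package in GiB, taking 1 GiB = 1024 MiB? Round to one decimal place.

17.6 GiB

Audio total: 336 + 256 = 592 kbps = 0.592 Mbps.
product demo: 8.792 Mbps × 180 s = 1582.6 Mb
podcast episode with video: 4.622 Mbps × 6960 s = 32169.1 Mb
feature film: 19.022 Mbps × 6180 s = 117556.0 Mb
Total: 151307.6 Mb = 18913.5 MB.
= 17.61 GiB.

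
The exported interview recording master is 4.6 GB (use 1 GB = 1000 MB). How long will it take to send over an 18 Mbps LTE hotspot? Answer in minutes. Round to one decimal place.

34.1 minutes

File: 4.6 GB = 36800.0 Mb.
At 18 Mbps: 36800.0 / 18 = 2044.4 s ≈ 34.1 minutes.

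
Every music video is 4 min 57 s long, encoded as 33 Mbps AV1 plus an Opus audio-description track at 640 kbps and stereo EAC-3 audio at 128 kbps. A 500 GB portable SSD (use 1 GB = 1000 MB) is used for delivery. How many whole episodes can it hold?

398

4 min 57 s = 297 s
Audio total: 640 + 128 = 768 kbps = 0.768 Mbps.
Total bitrate: 33.768 Mbps.
Per item: 33.768 Mbps × 297 s = 10,029 Mb = 1,254 MB.
Capacity: 500 GB = 4,000,000 Mb; 398.84 items → 398 complete.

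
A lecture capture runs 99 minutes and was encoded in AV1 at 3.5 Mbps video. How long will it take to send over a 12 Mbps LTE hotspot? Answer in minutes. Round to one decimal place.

28.9 minutes

99 min = 5940 s
File: 3.500 Mbps × 5940 s = 20790.0 Mb.
At 12 Mbps: 20790.0 / 12 = 1732.5 s ≈ 28.9 minutes.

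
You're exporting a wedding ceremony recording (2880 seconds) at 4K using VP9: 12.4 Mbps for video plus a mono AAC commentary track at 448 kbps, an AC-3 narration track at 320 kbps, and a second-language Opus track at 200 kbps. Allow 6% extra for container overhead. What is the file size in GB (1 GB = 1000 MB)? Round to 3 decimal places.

5.101 GB

Audio total: 448 + 320 + 200 = 968 kbps = 0.968 Mbps.
Total bitrate: 12.4 + 0.968 = 13.368 Mbps.
Stream data: 13.368 Mbps × 2880 s = 38499.8 Mb.
With 6% container overhead: ×1.06.
40,810 Mb ÷ 8 = 5,101 MB → 5.101 GB.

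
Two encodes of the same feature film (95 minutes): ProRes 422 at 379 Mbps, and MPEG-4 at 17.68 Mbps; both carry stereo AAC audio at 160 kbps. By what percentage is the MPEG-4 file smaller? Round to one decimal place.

95 min = 5700 s
Audio: 160 kbps = 0.160 Mbps.
ProRes 422: 379.160 Mbps × 5700 s = 2161212.0 Mb = 270.151 GB.
MPEG-4: 17.840 Mbps × 5700 s = 101688.0 Mb = 12.711 GB.
Reduction: (1 − 12.711/270.151) × 100 = 95.29%.

95.3%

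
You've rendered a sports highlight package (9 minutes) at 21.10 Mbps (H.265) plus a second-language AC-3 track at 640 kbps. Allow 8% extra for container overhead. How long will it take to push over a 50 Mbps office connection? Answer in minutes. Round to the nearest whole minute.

9 min = 540 s
Audio: 640 kbps = 0.640 Mbps.
Total bitrate: 21.740 Mbps.
File: 21.740 Mbps × 540 s = 11739.6 Mb.
With 8% container overhead: ×1.08. → 12678.8 Mb.
At 50 Mbps: 12678.8 / 50 = 253.6 s ≈ 4.23 minutes.

4 minutes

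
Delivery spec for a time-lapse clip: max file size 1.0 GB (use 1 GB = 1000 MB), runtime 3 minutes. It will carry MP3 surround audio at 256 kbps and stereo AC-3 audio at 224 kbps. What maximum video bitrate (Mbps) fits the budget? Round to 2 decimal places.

43.96 Mbps

Budget: 1.0 GB = 8000.0 Mb.
3 min = 180 s
Total bitrate budget: 8000.0 Mb / 180 s = 44.444 Mbps.
Audio total: 256 + 224 = 480 kbps = 0.480 Mbps.
Video: 44.444 − 0.480 = 43.964 Mbps.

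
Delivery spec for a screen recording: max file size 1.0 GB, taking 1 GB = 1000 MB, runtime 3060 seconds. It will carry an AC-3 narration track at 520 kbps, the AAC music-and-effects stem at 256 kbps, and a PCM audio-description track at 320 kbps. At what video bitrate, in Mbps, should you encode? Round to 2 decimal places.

1.52 Mbps

Budget: 1.0 GB = 8000.0 Mb.
Total bitrate budget: 8000.0 Mb / 3060 s = 2.614 Mbps.
Audio total: 520 + 256 + 320 = 1096 kbps = 1.096 Mbps.
Video: 2.614 − 1.096 = 1.518 Mbps.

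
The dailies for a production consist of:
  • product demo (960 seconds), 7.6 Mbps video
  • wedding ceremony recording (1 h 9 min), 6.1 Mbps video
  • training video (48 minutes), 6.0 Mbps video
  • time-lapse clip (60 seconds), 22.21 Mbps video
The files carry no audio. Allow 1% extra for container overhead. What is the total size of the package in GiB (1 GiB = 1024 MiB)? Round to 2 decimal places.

product demo: 7.600 Mbps × 960 s × 1.01 = 7369.0 Mb
wedding ceremony recording: 6.100 Mbps × 4140 s × 1.01 = 25506.5 Mb
training video: 6.000 Mbps × 2880 s × 1.01 = 17452.8 Mb
time-lapse clip: 22.210 Mbps × 60 s × 1.01 = 1345.9 Mb
Total: 51674.2 Mb = 6459.3 MB.
= 6.016 GiB.

6.02 GiB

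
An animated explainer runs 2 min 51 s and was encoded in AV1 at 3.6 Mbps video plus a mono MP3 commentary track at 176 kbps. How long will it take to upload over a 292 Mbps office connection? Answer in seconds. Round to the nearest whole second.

2 seconds

2 min 51 s = 171 s
Audio: 176 kbps = 0.176 Mbps.
Total bitrate: 3.776 Mbps.
File: 3.776 Mbps × 171 s = 645.7 Mb.
At 292 Mbps: 645.7 / 292 = 2.2 s ≈ 2.21 seconds.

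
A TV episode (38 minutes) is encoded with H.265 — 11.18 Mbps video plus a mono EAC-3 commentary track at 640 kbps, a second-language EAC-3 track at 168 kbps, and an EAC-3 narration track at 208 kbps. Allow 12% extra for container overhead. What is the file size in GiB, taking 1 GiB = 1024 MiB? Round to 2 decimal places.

38 min = 2280 s
Audio total: 640 + 168 + 208 = 1016 kbps = 1.016 Mbps.
Total bitrate: 11.18 + 1.016 = 12.196 Mbps.
Stream data: 12.196 Mbps × 2280 s = 27806.9 Mb.
With 12% container overhead: ×1.12.
31,144 Mb = 3,892,963,200 bytes ÷ 1,073,741,824 = 3.626 GiB.

3.63 GiB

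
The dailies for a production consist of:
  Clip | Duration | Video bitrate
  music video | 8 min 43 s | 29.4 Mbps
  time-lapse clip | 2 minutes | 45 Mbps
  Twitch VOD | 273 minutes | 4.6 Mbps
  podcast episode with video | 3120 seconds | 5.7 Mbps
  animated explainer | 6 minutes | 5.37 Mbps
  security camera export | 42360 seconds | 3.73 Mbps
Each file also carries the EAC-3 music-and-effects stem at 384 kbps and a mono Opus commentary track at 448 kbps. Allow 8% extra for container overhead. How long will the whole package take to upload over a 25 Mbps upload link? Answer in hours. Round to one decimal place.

3.9 hours

Audio total: 384 + 448 = 832 kbps = 0.832 Mbps.
music video: 30.232 Mbps × 523 s × 1.08 = 17076.2 Mb
time-lapse clip: 45.832 Mbps × 120 s × 1.08 = 5939.8 Mb
Twitch VOD: 5.432 Mbps × 16380 s × 1.08 = 96094.3 Mb
podcast episode with video: 6.532 Mbps × 3120 s × 1.08 = 22010.2 Mb
animated explainer: 6.202 Mbps × 360 s × 1.08 = 2411.3 Mb
security camera export: 4.562 Mbps × 42360 s × 1.08 = 208706.0 Mb
Total: 352237.9 Mb = 44029.7 MB.
At 25 Mbps: 352237.9 / 25 = 14090 s ≈ 3.91 hours.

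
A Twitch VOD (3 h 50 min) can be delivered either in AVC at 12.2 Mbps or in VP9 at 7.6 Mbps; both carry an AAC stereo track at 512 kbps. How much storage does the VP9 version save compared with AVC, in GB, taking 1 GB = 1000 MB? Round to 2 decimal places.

7.94 GB

3 h 50 min = 230 min = 13800 s
Audio: 512 kbps = 0.512 Mbps.
AVC: 12.712 Mbps × 13800 s = 175425.6 Mb = 21.928 GB.
VP9: 8.112 Mbps × 13800 s = 111945.6 Mb = 13.993 GB.
Saving: 21.928 − 13.993 = 7.935 GB.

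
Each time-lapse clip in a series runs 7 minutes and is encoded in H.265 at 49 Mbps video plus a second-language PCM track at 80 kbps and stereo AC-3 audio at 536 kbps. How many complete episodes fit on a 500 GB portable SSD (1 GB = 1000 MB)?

191

7 min = 420 s
Audio total: 80 + 536 = 616 kbps = 0.616 Mbps.
Total bitrate: 49.616 Mbps.
Per item: 49.616 Mbps × 420 s = 20,839 Mb = 2,605 MB.
Capacity: 500 GB = 4,000,000 Mb; 191.95 items → 191 complete.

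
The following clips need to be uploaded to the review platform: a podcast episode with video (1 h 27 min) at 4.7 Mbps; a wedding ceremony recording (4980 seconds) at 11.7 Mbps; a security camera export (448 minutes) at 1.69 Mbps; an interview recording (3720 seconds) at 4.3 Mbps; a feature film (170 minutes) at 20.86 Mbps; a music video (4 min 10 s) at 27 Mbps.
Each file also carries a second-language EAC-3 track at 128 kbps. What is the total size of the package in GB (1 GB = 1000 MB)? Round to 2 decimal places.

46.29 GB

Audio: 128 kbps = 0.128 Mbps.
podcast episode with video: 4.828 Mbps × 5220 s = 25202.2 Mb
wedding ceremony recording: 11.828 Mbps × 4980 s = 58903.4 Mb
security camera export: 1.818 Mbps × 26880 s = 48867.8 Mb
interview recording: 4.428 Mbps × 3720 s = 16472.2 Mb
feature film: 20.988 Mbps × 10200 s = 214077.6 Mb
music video: 27.128 Mbps × 250 s = 6782.0 Mb
Total: 370305.2 Mb = 46288.2 MB.
= 46.29 GB.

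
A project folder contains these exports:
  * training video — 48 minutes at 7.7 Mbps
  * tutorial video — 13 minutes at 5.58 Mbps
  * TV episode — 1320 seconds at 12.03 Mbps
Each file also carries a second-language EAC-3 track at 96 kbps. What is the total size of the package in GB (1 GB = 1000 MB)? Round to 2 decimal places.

Audio: 96 kbps = 0.096 Mbps.
training video: 7.796 Mbps × 2880 s = 22452.5 Mb
tutorial video: 5.676 Mbps × 780 s = 4427.3 Mb
TV episode: 12.126 Mbps × 1320 s = 16006.3 Mb
Total: 42886.1 Mb = 5360.8 MB.
= 5.361 GB.

5.36 GB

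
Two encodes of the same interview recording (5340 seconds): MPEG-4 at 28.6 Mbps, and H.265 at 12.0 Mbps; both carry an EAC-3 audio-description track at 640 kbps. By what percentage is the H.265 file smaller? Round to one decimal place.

Audio: 640 kbps = 0.640 Mbps.
MPEG-4: 29.240 Mbps × 5340 s = 156141.6 Mb = 18.177 GiB.
H.265: 12.640 Mbps × 5340 s = 67497.6 Mb = 7.858 GiB.
Reduction: (1 − 7.858/18.177) × 100 = 56.77%.

56.8%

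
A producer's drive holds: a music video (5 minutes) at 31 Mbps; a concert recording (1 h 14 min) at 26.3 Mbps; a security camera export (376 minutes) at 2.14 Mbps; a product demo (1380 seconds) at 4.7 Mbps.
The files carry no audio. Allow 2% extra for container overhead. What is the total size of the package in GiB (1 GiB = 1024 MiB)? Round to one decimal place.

music video: 31.000 Mbps × 300 s × 1.02 = 9486.0 Mb
concert recording: 26.300 Mbps × 4440 s × 1.02 = 119107.4 Mb
security camera export: 2.140 Mbps × 22560 s × 1.02 = 49244.0 Mb
product demo: 4.700 Mbps × 1380 s × 1.02 = 6615.7 Mb
Total: 184453.1 Mb = 23056.6 MB.
= 21.47 GiB.

21.5 GiB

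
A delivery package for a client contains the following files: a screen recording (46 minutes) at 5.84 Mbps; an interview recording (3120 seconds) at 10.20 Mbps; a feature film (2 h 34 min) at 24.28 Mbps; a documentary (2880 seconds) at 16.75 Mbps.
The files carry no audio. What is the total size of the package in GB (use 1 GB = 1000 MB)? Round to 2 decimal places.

40.07 GB

screen recording: 5.840 Mbps × 2760 s = 16118.4 Mb
interview recording: 10.200 Mbps × 3120 s = 31824.0 Mb
feature film: 24.280 Mbps × 9240 s = 224347.2 Mb
documentary: 16.750 Mbps × 2880 s = 48240.0 Mb
Total: 320529.6 Mb = 40066.2 MB.
= 40.07 GB.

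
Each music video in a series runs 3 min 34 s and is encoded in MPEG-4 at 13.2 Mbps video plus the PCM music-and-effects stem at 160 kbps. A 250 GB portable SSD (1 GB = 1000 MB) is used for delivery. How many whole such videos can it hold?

3 min 34 s = 214 s
Audio: 160 kbps = 0.160 Mbps.
Total bitrate: 13.360 Mbps.
Per item: 13.360 Mbps × 214 s = 2,859 Mb = 357.4 MB.
Capacity: 250 GB = 2,000,000 Mb; 699.54 items → 699 complete.

699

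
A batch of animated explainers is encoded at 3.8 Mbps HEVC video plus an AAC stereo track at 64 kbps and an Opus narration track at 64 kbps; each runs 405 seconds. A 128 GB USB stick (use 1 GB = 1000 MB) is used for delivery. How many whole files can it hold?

Audio total: 64 + 64 = 128 kbps = 0.128 Mbps.
Total bitrate: 3.928 Mbps.
Per item: 3.928 Mbps × 405 s = 1,591 Mb = 198.9 MB.
Capacity: 128 GB = 1,024,000 Mb; 643.69 items → 643 complete.

643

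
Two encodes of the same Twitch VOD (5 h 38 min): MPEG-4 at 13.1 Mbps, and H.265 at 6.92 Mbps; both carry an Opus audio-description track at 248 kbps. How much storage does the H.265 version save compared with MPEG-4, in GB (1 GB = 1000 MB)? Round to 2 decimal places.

5 h 38 min = 338 min = 20280 s
Audio: 248 kbps = 0.248 Mbps.
MPEG-4: 13.348 Mbps × 20280 s = 270697.4 Mb = 33.837 GB.
H.265: 7.168 Mbps × 20280 s = 145367.0 Mb = 18.171 GB.
Saving: 33.837 − 18.171 = 15.666 GB.

15.67 GB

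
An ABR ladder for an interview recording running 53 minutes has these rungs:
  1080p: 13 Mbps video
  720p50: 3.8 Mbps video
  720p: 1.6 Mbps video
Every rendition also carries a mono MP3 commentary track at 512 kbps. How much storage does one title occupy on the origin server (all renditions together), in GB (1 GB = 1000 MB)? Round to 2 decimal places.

7.92 GB

53 min = 3180 s
Audio: 512 kbps = 0.512 Mbps.
Sum of rendition bitrates: (13+0.512) + (3.8+0.512) + (1.6+0.512) = 19.936 Mbps.
× 3180 s = 63,396 Mb = 7,925 MB = 7.925 GB.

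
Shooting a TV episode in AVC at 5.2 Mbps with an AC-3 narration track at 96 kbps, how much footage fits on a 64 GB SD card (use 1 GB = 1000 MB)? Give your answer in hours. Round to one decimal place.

Audio: 96 kbps = 0.096 Mbps.
Total bitrate: 5.2 + 0.096 = 5.296 Mbps.
Capacity: 64 GB = 512,000 Mb.
Recording time: 512,000 / 5.296 = 96,677 s ≈ 26.9 hours.

26.9 hours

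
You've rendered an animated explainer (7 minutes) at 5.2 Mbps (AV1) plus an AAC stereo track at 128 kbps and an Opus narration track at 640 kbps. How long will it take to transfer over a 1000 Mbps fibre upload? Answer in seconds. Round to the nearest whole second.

3 seconds

7 min = 420 s
Audio total: 128 + 640 = 768 kbps = 0.768 Mbps.
Total bitrate: 5.968 Mbps.
File: 5.968 Mbps × 420 s = 2506.6 Mb.
At 1000 Mbps: 2506.6 / 1000 = 2.5 s ≈ 2.51 seconds.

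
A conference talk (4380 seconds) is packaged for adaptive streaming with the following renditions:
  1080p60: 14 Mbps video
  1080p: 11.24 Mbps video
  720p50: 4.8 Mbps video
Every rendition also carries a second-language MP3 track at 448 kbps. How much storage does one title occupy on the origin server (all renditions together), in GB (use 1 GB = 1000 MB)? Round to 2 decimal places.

Audio: 448 kbps = 0.448 Mbps.
Sum of rendition bitrates: (14+0.448) + (11.24+0.448) + (4.8+0.448) = 31.384 Mbps.
× 4380 s = 137,462 Mb = 17,183 MB = 17.18 GB.

17.18 GB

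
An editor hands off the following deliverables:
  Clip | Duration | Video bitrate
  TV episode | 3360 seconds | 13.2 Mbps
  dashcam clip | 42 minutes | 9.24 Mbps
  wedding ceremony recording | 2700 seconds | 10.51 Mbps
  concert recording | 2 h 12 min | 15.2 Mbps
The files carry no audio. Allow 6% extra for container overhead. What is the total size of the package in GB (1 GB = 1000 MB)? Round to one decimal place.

28.7 GB

TV episode: 13.200 Mbps × 3360 s × 1.06 = 47013.1 Mb
dashcam clip: 9.240 Mbps × 2520 s × 1.06 = 24681.9 Mb
wedding ceremony recording: 10.510 Mbps × 2700 s × 1.06 = 30079.6 Mb
concert recording: 15.200 Mbps × 7920 s × 1.06 = 127607.0 Mb
Total: 229381.7 Mb = 28672.7 MB.
= 28.67 GB.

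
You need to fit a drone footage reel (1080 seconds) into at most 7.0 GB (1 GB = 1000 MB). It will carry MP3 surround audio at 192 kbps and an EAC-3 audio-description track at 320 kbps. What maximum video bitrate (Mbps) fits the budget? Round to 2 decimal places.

Budget: 7.0 GB = 56000.0 Mb.
Total bitrate budget: 56000.0 Mb / 1080 s = 51.852 Mbps.
Audio total: 192 + 320 = 512 kbps = 0.512 Mbps.
Video: 51.852 − 0.512 = 51.340 Mbps.

51.34 Mbps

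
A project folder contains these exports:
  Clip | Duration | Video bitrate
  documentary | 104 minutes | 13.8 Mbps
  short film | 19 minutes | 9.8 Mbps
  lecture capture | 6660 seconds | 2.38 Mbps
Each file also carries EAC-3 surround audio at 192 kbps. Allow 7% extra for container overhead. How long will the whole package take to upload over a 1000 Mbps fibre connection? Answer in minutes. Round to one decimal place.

Audio: 192 kbps = 0.192 Mbps.
documentary: 13.992 Mbps × 6240 s × 1.07 = 93421.8 Mb
short film: 9.992 Mbps × 1140 s × 1.07 = 12188.2 Mb
lecture capture: 2.572 Mbps × 6660 s × 1.07 = 18328.6 Mb
Total: 123938.6 Mb = 15492.3 MB.
At 1000 Mbps: 123938.6 / 1000 = 124 s ≈ 2.07 minutes.

2.1 minutes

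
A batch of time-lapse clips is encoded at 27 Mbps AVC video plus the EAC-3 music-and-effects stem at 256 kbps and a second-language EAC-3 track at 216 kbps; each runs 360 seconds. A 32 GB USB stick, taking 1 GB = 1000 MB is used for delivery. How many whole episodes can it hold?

Audio total: 256 + 216 = 472 kbps = 0.472 Mbps.
Total bitrate: 27.472 Mbps.
Per item: 27.472 Mbps × 360 s = 9,890 Mb = 1,236 MB.
Capacity: 32 GB = 256,000 Mb; 25.88 items → 25 complete.

25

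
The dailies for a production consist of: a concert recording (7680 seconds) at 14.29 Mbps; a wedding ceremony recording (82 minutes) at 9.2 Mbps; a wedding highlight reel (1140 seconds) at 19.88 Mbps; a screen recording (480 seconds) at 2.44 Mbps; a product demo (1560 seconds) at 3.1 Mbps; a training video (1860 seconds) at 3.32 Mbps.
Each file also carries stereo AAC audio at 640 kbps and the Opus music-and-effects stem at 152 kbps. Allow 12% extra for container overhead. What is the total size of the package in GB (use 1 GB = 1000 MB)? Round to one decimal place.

Audio total: 640 + 152 = 792 kbps = 0.792 Mbps.
concert recording: 15.082 Mbps × 7680 s × 1.12 = 129729.3 Mb
wedding ceremony recording: 9.992 Mbps × 4920 s × 1.12 = 55059.9 Mb
wedding highlight reel: 20.672 Mbps × 1140 s × 1.12 = 26394.0 Mb
screen recording: 3.232 Mbps × 480 s × 1.12 = 1737.5 Mb
product demo: 3.892 Mbps × 1560 s × 1.12 = 6800.1 Mb
training video: 4.112 Mbps × 1860 s × 1.12 = 8566.1 Mb
Total: 228287.0 Mb = 28535.9 MB.
= 28.54 GB.

28.5 GB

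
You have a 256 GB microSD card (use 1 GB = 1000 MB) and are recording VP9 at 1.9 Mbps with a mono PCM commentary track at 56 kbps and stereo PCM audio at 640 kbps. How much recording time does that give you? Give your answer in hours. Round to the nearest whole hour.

Audio total: 56 + 640 = 696 kbps = 0.696 Mbps.
Total bitrate: 1.9 + 0.696 = 2.596 Mbps.
Capacity: 256 GB = 2,048,000 Mb.
Recording time: 2,048,000 / 2.596 = 788,906 s ≈ 219 hours.

219 hours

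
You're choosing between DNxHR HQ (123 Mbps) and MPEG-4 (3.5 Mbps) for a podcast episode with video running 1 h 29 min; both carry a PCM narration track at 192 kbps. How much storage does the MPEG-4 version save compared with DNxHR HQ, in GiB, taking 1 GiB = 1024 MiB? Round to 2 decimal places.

74.29 GiB

1 h 29 min = 89 min = 5340 s
Audio: 192 kbps = 0.192 Mbps.
DNxHR HQ: 123.192 Mbps × 5340 s = 657845.3 Mb = 76.583 GiB.
MPEG-4: 3.692 Mbps × 5340 s = 19715.3 Mb = 2.295 GiB.
Saving: 76.583 − 2.295 = 74.288 GiB.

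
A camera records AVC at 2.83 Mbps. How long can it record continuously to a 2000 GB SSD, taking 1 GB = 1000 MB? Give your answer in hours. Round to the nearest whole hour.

Capacity: 2000 GB = 16,000,000 Mb.
Recording time: 16,000,000 / 2.830 = 5,653,710 s ≈ 1,570 hours.

1570 hours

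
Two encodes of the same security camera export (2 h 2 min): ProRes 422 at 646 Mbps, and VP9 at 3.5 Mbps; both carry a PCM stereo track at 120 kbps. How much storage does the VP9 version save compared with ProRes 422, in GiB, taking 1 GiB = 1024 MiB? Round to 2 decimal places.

547.51 GiB

2 h 2 min = 122 min = 7320 s
Audio: 120 kbps = 0.120 Mbps.
ProRes 422: 646.120 Mbps × 7320 s = 4729598.4 Mb = 550.598 GiB.
VP9: 3.620 Mbps × 7320 s = 26498.4 Mb = 3.085 GiB.
Saving: 550.598 − 3.085 = 547.513 GiB.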